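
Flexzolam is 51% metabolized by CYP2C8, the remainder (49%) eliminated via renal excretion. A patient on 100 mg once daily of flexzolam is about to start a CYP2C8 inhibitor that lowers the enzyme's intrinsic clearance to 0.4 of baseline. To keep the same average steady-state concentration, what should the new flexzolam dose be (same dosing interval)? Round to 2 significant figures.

The CYP2C8 pathway (51% of clearance) is reduced to 0.4× activity: 0.51 × 0.4 = 0.204.
The remaining 49% of clearance is unaffected.
New clearance relative to baseline: 0.204 + 0.49 = 0.694.
To maintain the same steady-state level, dose must scale with clearance: new dose = 100 × 0.694 = 69 mg.

69 mg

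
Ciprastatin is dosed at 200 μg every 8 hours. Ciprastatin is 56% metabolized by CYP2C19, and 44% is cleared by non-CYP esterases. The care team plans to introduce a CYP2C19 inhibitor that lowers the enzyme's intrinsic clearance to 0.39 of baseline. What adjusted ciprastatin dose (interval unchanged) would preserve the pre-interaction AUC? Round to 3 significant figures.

132 μg

CYP2C19: 0.56 × 0.39 = 0.2184
Other: 0.44 (unchanged)
New clearance relative to baseline: 0.2184 + 0.44 = 0.6584.
To maintain the same steady-state level, dose must scale with clearance: new dose = 200 × 0.6584 = 132 μg.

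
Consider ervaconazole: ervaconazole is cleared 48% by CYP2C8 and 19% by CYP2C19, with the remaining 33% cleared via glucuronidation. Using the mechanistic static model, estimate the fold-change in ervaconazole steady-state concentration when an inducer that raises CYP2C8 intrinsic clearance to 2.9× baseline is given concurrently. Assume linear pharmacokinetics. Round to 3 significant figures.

0.523

The CYP2C8 pathway (48% of clearance) increases to 2.9× activity: 0.48 × 2.9 = 1.392.
CYP2C19 (19%) and the residual 33% are unaffected.
New clearance relative to baseline: 1.392 + 0.19 + 0.33 = 1.912.
Steady-state concentration is inversely proportional to clearance, so the fold-change is 1 / 1.912 = 0.523.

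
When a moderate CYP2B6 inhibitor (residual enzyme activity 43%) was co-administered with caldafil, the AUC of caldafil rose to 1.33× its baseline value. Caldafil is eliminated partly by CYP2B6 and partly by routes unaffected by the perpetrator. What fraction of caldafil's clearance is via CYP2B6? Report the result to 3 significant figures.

0.435

CL'/CL = 1 / 1.33 = 0.7519
0.43·fm + (1 − fm) = 0.7519
fm = (0.7519 − 1) / (0.43 − 1) = 0.435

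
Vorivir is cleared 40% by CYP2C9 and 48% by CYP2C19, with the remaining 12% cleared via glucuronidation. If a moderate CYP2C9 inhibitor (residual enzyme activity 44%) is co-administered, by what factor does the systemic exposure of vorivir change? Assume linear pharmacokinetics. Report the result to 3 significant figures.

1.29

The CYP2C9 pathway (40% of clearance) is reduced to 0.44× activity: 0.4 × 0.44 = 0.176.
CYP2C19 (48%) and the residual 12% are unaffected.
CL_new/CL_old = 0.176 + 0.48 + 0.12 = 0.776.
Systemic exposure is inversely proportional to clearance, so the fold-change is 1 / 0.776 = 1.29.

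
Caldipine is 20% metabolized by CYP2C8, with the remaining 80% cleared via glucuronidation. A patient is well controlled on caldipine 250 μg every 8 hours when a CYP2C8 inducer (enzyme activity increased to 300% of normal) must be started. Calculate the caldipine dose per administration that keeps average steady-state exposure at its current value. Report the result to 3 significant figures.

350 μg

The CYP2C8 pathway (20% of clearance) increases to 3× activity: 0.2 × 3 = 0.6.
Non-CYP routes (80%) are unchanged.
Relative clearance = 0.6 + 0.8 = 1.4.
Exposure is unchanged when dose changes in proportion to clearance. New dose = 250 μg × 1.4 = 350 μg.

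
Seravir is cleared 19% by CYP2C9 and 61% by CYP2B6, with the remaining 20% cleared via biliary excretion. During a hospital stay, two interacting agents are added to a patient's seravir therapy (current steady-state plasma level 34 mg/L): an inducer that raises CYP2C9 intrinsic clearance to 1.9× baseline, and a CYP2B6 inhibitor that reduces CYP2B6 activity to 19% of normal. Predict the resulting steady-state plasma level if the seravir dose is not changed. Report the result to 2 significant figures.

The CYP2C9 pathway (19% of clearance) is boosted to 1.9× activity: 0.19 × 1.9 = 0.361.
The CYP2B6 pathway (61% of clearance) drops to 0.19× activity: 0.61 × 0.19 = 0.1159.
Non-CYP routes (20%) are unchanged.
Relative clearance = 0.361 + 0.1159 + 0.2 = 0.6769.
Steady-state plasma level ∝ 1/CL: new value = 34 / 0.6769 = 50 mg/L.

50 mg/L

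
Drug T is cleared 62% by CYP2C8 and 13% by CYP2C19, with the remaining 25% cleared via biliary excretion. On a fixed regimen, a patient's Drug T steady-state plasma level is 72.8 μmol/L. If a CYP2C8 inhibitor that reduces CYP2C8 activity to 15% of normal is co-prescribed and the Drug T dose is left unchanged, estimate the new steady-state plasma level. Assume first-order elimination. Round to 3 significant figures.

CYP2C8: 0.62 × 0.15 = 0.093
CYP2C19: 0.13 (unchanged)
Other: 0.25 (unchanged)
New clearance relative to baseline: 0.093 + 0.13 + 0.25 = 0.473.
With dosing unchanged, steady-state plasma level scales as 1/CL: 72.8 / 0.473 = 154 μmol/L.

154 μmol/L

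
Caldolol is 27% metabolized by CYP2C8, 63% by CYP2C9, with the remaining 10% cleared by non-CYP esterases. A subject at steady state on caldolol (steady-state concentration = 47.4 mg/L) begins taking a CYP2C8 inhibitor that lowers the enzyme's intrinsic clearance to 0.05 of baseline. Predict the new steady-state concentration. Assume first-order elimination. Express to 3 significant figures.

63.8 mg/L

CYP2C8: 0.27 × 0.05 = 0.0135
CYP2C9: 0.63 (unchanged)
Other: 0.1 (unchanged)
New clearance relative to baseline: 0.0135 + 0.63 + 0.1 = 0.7435.
With dosing unchanged, steady-state concentration scales as 1/CL: 47.4 / 0.7435 = 63.8 mg/L.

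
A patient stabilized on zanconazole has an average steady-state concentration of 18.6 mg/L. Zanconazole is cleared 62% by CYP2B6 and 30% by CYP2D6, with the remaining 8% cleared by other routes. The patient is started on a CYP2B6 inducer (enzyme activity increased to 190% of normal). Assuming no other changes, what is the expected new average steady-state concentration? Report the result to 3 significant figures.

11.9 mg/L

CYP2B6: 0.62 × 1.9 = 1.178
CYP2D6: 0.3 (unchanged)
Other: 0.08 (unchanged)
New clearance relative to baseline: 1.178 + 0.3 + 0.08 = 1.558.
New average steady-state concentration = baseline ÷ relative clearance = 18.6 / 1.558 = 11.9 mg/L.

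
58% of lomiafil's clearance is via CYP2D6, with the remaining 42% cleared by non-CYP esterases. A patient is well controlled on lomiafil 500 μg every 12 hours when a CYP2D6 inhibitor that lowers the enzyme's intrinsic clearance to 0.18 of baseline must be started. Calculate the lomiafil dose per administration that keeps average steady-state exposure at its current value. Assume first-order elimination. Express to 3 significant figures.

262 μg

The CYP2D6 pathway (58% of clearance) falls to 0.18× activity: 0.58 × 0.18 = 0.1044.
The remaining 42% of clearance is unaffected.
Relative clearance = 0.1044 + 0.42 = 0.5244.
Exposure is unchanged when dose changes in proportion to clearance. New dose = 500 μg × 0.5244 = 262 μg.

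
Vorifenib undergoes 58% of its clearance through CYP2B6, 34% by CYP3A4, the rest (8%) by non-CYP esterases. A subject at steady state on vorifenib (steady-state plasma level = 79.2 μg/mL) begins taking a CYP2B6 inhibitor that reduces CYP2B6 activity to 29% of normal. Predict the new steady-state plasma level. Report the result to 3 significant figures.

135 μg/mL

CYP2B6: 0.58 × 0.29 = 0.1682
CYP3A4: 0.34 (unchanged)
Other: 0.08 (unchanged)
CL_new/CL_old = 0.1682 + 0.34 + 0.08 = 0.5882.
With dosing unchanged, steady-state plasma level scales as 1/CL: 79.2 / 0.5882 = 135 μg/mL.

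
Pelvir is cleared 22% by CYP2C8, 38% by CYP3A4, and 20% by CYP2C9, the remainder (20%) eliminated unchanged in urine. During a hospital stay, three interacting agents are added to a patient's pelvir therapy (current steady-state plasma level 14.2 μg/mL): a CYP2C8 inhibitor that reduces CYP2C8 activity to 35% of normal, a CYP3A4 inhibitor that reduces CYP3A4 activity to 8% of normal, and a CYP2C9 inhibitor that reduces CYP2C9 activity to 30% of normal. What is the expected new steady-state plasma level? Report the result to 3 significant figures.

The CYP2C8 pathway (22% of clearance) drops to 0.35× activity: 0.22 × 0.35 = 0.077.
The CYP3A4 pathway (38% of clearance) is reduced to 0.08× activity: 0.38 × 0.08 = 0.0304.
The CYP2C9 pathway (20% of clearance) falls to 0.3× activity: 0.2 × 0.3 = 0.06.
The remaining 20% of clearance is unaffected.
New clearance relative to baseline: 0.077 + 0.0304 + 0.06 + 0.2 = 0.3674.
New steady-state plasma level = 14.2 / 0.3674 = 38.6 μg/mL (concentration scales inversely with clearance).

38.6 μg/mL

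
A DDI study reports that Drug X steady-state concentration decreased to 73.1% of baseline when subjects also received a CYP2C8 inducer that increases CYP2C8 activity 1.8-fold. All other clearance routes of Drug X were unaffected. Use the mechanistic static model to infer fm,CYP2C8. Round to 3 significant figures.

0.460

Call the CYP2C8 fraction fm. After the interaction, CL_new/CL_old = fm × 1.8 + (1 − fm).
Steady-state concentration ratio = 1 / (new CL fraction), so new CL fraction = 1 / 0.731 = 1.368.
fm × 1.8 + 1 − fm = 1.368  ⇒  fm × (1.8 − 1) = 0.368  ⇒  fm = 0.460.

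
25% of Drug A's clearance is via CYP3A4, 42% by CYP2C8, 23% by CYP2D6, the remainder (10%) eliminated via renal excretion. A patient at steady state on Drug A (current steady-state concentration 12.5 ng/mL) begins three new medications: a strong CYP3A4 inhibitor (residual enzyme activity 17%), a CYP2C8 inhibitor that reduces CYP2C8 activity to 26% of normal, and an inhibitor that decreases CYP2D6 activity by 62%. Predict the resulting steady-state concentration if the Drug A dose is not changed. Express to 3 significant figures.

36.9 ng/mL

CYP3A4: 0.25 × 0.17 = 0.0425
CYP2C8: 0.42 × 0.26 = 0.1092
CYP2D6: 0.23 × 0.38 = 0.0874
Other: 0.1 (unchanged)
New clearance relative to baseline: 0.0425 + 0.1092 + 0.0874 + 0.1 = 0.3391.
Dividing the baseline by the relative clearance: 12.5 / 0.3391 = 36.9 ng/mL.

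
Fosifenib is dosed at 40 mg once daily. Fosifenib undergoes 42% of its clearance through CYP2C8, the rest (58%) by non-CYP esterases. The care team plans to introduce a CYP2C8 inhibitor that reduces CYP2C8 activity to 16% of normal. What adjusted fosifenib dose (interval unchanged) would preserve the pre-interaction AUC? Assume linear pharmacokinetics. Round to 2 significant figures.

26 mg

The CYP2C8 pathway (42% of clearance) drops to 0.16× activity: 0.42 × 0.16 = 0.0672.
Non-CYP routes (58%) are unchanged.
Relative clearance = 0.0672 + 0.58 = 0.6472.
To maintain the same steady-state level, dose must scale with clearance: new dose = 40 × 0.6472 = 26 mg.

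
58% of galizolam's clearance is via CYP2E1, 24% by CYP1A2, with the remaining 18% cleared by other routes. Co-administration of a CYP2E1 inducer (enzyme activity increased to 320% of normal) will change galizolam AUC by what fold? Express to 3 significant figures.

0.439

CYP2E1: 0.58 × 3.2 = 1.856
CYP1A2: 0.24 (unchanged)
Other: 0.18 (unchanged)
Relative clearance = 1.856 + 0.24 + 0.18 = 2.276.
AUC ratio = CL_old/CL_new = 1 / 2.276 = 0.439.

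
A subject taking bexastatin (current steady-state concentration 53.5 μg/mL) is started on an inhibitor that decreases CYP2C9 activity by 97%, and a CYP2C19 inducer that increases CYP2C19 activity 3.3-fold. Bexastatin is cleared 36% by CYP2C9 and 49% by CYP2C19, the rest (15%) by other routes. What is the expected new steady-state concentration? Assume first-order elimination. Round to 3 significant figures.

CYP2C9: 0.36 × 0.03 = 0.0108
CYP2C19: 0.49 × 3.3 = 1.617
Other: 0.15 (unchanged)
Relative clearance = 0.0108 + 1.617 + 0.15 = 1.7778.
Steady-state concentration ∝ 1/CL: new value = 53.5 / 1.7778 = 30.1 μg/mL.

30.1 μg/mL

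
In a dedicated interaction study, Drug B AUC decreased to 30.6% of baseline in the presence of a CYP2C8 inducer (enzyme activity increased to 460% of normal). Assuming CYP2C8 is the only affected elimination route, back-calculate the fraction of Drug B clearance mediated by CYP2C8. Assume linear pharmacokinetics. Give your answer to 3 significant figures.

0.630

Call the CYP2C8 fraction fm. After the interaction, CL_new/CL_old = fm × 4.6 + (1 − fm).
AUC ratio = 1 / (new CL fraction), so new CL fraction = 1 / 0.306 = 3.268.
fm × 4.6 + 1 − fm = 3.268  ⇒  fm × (4.6 − 1) = 2.268  ⇒  fm = 0.630.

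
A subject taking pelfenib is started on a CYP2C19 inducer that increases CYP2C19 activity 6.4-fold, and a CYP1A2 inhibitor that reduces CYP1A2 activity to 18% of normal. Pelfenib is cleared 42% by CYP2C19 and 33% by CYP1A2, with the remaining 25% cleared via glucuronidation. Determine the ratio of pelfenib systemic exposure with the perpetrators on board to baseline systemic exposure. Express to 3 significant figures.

The CYP2C19 pathway (42% of clearance) is boosted to 6.4× activity: 0.42 × 6.4 = 2.688.
The CYP1A2 pathway (33% of clearance) falls to 0.18× activity: 0.33 × 0.18 = 0.0594.
The remaining 25% of clearance is unaffected.
New clearance relative to baseline: 2.688 + 0.0594 + 0.25 = 2.9974.
Net systemic exposure ratio = 1 / 2.9974 = 0.334.

0.334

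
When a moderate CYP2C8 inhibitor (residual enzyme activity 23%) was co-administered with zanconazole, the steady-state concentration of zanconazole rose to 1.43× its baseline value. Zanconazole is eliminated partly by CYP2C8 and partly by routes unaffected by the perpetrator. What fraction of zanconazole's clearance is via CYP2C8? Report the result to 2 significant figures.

Call the CYP2C8 fraction fm. After the interaction, CL_new/CL_old = fm × 0.23 + (1 − fm).
Steady-state concentration ratio = 1 / (new CL fraction), so new CL fraction = 1 / 1.43 = 0.6993.
fm × 0.23 + 1 − fm = 0.6993  ⇒  fm × (0.23 − 1) = −0.3007  ⇒  fm = 0.39.

0.39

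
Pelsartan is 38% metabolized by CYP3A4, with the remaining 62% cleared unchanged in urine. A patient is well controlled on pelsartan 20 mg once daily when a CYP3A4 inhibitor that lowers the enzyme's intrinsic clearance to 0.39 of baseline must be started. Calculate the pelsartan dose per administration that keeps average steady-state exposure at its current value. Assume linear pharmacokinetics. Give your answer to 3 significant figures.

The CYP3A4 pathway (38% of clearance) falls to 0.39× activity: 0.38 × 0.39 = 0.1482.
The remaining 62% of clearance is unaffected.
CL_new/CL_old = 0.1482 + 0.62 = 0.7682.
To maintain the same steady-state level, dose must scale with clearance: new dose = 20 × 0.7682 = 15.4 mg.

15.4 mg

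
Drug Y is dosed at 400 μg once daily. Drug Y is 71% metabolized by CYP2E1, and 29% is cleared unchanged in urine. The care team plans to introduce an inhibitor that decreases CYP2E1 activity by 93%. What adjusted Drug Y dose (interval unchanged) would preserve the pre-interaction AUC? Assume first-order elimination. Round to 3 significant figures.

CYP2E1: 0.71 × 0.07 = 0.0497
Other: 0.29 (unchanged)
Relative clearance = 0.0497 + 0.29 = 0.3397.
Css,avg = (dose rate)/CL, so holding Css fixed requires dose ∝ CL: 400 × 0.3397 = 136 μg.

136 μg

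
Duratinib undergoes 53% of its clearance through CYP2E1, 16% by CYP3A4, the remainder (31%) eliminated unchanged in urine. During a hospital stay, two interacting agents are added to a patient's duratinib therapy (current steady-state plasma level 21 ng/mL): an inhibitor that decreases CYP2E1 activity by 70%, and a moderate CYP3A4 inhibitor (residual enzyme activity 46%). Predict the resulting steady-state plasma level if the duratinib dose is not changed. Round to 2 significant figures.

39 ng/mL

CYP2E1: 0.53 × 0.3 = 0.159
CYP3A4: 0.16 × 0.46 = 0.0736
Other: 0.31 (unchanged)
New clearance relative to baseline: 0.159 + 0.0736 + 0.31 = 0.5426.
New steady-state plasma level = 21 / 0.5426 = 39 ng/mL (concentration scales inversely with clearance).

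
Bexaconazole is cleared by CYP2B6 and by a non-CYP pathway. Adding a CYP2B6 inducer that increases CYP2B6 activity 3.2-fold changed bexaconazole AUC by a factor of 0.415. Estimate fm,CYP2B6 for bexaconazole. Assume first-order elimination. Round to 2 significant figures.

0.64

Call the CYP2B6 fraction fm. After the interaction, CL_new/CL_old = fm × 3.2 + (1 − fm).
AUC ratio = 1 / (new CL fraction), so new CL fraction = 1 / 0.415 = 2.41.
fm × 3.2 + 1 − fm = 2.41  ⇒  fm × (3.2 − 1) = 1.41  ⇒  fm = 0.64.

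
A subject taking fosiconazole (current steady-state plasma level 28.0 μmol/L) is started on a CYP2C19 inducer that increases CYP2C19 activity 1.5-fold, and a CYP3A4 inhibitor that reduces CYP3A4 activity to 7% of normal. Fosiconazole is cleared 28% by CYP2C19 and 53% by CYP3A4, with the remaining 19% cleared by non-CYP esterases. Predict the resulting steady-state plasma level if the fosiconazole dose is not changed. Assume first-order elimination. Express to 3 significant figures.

43.3 μmol/L

CYP2C19: 0.28 × 1.5 = 0.42
CYP3A4: 0.53 × 0.07 = 0.0371
Other: 0.19 (unchanged)
Relative clearance = 0.42 + 0.0371 + 0.19 = 0.6471.
Dividing the baseline by the relative clearance: 28.0 / 0.6471 = 43.3 μmol/L.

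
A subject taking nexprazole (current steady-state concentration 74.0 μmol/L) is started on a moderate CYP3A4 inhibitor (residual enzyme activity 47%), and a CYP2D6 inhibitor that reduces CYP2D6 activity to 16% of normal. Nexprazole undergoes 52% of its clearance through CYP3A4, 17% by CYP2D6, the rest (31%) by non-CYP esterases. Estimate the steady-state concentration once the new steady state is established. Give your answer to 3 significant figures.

127 μmol/L

The CYP3A4 pathway (52% of clearance) drops to 0.47× activity: 0.52 × 0.47 = 0.2444.
The CYP2D6 pathway (17% of clearance) is reduced to 0.16× activity: 0.17 × 0.16 = 0.0272.
The remaining 31% of clearance is unaffected.
New clearance relative to baseline: 0.2444 + 0.0272 + 0.31 = 0.5816.
New steady-state concentration = 74.0 / 0.5816 = 127 μmol/L (concentration scales inversely with clearance).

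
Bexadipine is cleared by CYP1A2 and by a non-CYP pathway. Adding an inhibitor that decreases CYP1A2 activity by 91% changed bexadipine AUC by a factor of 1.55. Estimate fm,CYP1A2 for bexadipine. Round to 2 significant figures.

0.39

CL'/CL = 1 / 1.55 = 0.6452
0.09·fm + (1 − fm) = 0.6452
fm = (0.6452 − 1) / (0.09 − 1) = 0.39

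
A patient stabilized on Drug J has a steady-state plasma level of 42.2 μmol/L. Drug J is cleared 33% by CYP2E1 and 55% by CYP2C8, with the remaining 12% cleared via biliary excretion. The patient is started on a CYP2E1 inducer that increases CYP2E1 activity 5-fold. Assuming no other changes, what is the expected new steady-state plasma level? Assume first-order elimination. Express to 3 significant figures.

18.2 μmol/L

CYP2E1: 0.33 × 5 = 1.65
CYP2C8: 0.55 (unchanged)
Other: 0.12 (unchanged)
New clearance relative to baseline: 1.65 + 0.55 + 0.12 = 2.32.
With dosing unchanged, steady-state plasma level scales as 1/CL: 42.2 / 2.32 = 18.2 μmol/L.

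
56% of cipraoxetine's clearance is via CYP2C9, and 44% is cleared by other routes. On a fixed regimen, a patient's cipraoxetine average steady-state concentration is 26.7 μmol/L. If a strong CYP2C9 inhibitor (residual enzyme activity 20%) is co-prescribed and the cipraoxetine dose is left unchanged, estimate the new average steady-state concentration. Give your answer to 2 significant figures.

The CYP2C9 pathway (56% of clearance) falls to 0.2× activity: 0.56 × 0.2 = 0.112.
Non-CYP routes (44%) are unchanged.
New clearance relative to baseline: 0.112 + 0.44 = 0.552.
With dosing unchanged, average steady-state concentration scales as 1/CL: 26.7 / 0.552 = 48 μmol/L.

48 μmol/L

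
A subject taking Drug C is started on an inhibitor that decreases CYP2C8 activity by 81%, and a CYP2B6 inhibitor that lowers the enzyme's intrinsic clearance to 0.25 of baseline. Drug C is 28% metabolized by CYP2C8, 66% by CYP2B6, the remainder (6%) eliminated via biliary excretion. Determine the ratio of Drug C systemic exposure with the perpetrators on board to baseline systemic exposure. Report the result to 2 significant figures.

3.6

The CYP2C8 pathway (28% of clearance) drops to 0.19× activity: 0.28 × 0.19 = 0.0532.
The CYP2B6 pathway (66% of clearance) drops to 0.25× activity: 0.66 × 0.25 = 0.165.
Non-CYP routes (6%) are unchanged.
CL_new/CL_old = 0.0532 + 0.165 + 0.06 = 0.2782.
Systemic exposure ∝ 1/CL: fold-change = 1 / 0.2782 = 3.6.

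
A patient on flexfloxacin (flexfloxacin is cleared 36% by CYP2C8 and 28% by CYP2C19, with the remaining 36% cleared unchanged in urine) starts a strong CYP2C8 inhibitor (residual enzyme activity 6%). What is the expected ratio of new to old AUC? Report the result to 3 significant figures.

CYP2C8: 0.36 × 0.06 = 0.0216
CYP2C19: 0.28 (unchanged)
Other: 0.36 (unchanged)
CL_new/CL_old = 0.0216 + 0.28 + 0.36 = 0.6616.
Since AUC ∝ 1/CL, the ratio is 1 / 0.6616 = 1.51.

1.51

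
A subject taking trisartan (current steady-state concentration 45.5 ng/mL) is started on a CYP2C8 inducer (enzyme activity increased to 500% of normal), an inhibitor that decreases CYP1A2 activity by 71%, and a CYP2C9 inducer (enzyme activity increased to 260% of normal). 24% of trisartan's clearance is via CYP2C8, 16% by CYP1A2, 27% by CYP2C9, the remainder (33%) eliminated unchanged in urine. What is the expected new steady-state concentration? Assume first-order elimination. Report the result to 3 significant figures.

20.0 ng/mL

CYP2C8: 0.24 × 5 = 1.2
CYP1A2: 0.16 × 0.29 = 0.0464
CYP2C9: 0.27 × 2.6 = 0.702
Other: 0.33 (unchanged)
Relative clearance = 1.2 + 0.0464 + 0.702 + 0.33 = 2.2784.
New steady-state concentration = 45.5 / 2.2784 = 20.0 ng/mL (concentration scales inversely with clearance).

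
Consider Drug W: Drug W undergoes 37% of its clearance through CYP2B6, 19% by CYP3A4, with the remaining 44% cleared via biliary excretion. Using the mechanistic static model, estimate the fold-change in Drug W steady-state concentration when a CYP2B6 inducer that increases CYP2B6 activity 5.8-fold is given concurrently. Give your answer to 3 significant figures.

The CYP2B6 pathway (37% of clearance) is boosted to 5.8× activity: 0.37 × 5.8 = 2.146.
CYP3A4 (19%) and the residual 44% are unaffected.
CL_new/CL_old = 2.146 + 0.19 + 0.44 = 2.776.
Steady-state concentration is inversely proportional to clearance, so the fold-change is 1 / 2.776 = 0.360.

0.360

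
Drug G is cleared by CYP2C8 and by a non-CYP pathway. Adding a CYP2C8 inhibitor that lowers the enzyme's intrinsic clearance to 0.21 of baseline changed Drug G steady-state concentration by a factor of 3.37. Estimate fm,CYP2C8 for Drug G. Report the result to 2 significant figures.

Let x = fm,CYP2C8. Because steady-state concentration ∝ 1/CL, relative clearance fell to 1/3.37 = 0.2967.
Only the CYP2C8 route changed, so 0.2967 = x·0.21 + (1 − x), giving x = 0.89.

0.89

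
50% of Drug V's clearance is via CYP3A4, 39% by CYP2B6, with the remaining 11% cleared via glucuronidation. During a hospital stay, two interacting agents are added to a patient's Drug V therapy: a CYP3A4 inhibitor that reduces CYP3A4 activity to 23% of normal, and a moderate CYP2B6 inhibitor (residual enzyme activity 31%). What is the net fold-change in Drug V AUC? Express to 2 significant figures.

2.9

The CYP3A4 pathway (50% of clearance) falls to 0.23× activity: 0.5 × 0.23 = 0.115.
The CYP2B6 pathway (39% of clearance) is reduced to 0.31× activity: 0.39 × 0.31 = 0.1209.
Non-CYP routes (11%) are unchanged.
Relative clearance = 0.115 + 0.1209 + 0.11 = 0.3459.
Because AUC varies inversely with clearance, the combined effect is 1 / 0.3459 = 2.9.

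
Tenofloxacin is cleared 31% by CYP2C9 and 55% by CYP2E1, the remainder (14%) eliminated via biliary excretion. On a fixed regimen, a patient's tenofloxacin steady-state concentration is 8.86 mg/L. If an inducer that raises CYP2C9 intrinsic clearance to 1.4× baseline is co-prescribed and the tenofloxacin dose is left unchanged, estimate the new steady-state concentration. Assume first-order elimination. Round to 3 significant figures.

7.88 mg/L

CYP2C9: 0.31 × 1.4 = 0.434
CYP2E1: 0.55 (unchanged)
Other: 0.14 (unchanged)
New clearance relative to baseline: 0.434 + 0.55 + 0.14 = 1.124.
Steady-state concentration ∝ 1/CL, so new value = 8.86 / 1.124 = 7.88 mg/L.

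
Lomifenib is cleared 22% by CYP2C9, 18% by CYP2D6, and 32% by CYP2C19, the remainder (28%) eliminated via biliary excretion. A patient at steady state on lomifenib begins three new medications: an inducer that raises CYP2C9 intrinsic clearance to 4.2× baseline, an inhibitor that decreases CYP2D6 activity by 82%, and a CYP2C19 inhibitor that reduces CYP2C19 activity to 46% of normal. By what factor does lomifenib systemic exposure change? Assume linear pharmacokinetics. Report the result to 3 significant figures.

0.723

The CYP2C9 pathway (22% of clearance) is boosted to 4.2× activity: 0.22 × 4.2 = 0.924.
The CYP2D6 pathway (18% of clearance) is reduced to 0.18× activity: 0.18 × 0.18 = 0.0324.
The CYP2C19 pathway (32% of clearance) is reduced to 0.46× activity: 0.32 × 0.46 = 0.1472.
The remaining 28% of clearance is unaffected.
CL_new/CL_old = 0.924 + 0.0324 + 0.1472 + 0.28 = 1.3836.
Net systemic exposure ratio = 1 / 1.3836 = 0.723.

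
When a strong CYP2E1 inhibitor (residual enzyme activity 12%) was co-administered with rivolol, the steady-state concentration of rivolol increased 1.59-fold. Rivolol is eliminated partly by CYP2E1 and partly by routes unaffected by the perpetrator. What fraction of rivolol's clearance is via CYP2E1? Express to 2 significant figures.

0.42

Let x = fm,CYP2E1. Because steady-state concentration ∝ 1/CL, relative clearance fell to 1/1.59 = 0.6289.
Setting x·0.12 + (1 − x) = 0.6289 and solving: x = (0.6289 − 1)/(0.12 − 1) = 0.42.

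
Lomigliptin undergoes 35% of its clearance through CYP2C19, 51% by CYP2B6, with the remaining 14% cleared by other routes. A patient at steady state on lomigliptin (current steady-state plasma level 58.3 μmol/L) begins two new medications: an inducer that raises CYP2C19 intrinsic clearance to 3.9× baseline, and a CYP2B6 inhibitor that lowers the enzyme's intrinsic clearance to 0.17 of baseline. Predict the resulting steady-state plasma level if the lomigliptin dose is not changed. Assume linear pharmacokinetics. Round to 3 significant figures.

36.6 μmol/L

The CYP2C19 pathway (35% of clearance) increases to 3.9× activity: 0.35 × 3.9 = 1.365.
The CYP2B6 pathway (51% of clearance) is reduced to 0.17× activity: 0.51 × 0.17 = 0.0867.
Non-CYP routes (14%) are unchanged.
Relative clearance = 1.365 + 0.0867 + 0.14 = 1.5917.
Dividing the baseline by the relative clearance: 58.3 / 1.5917 = 36.6 μmol/L.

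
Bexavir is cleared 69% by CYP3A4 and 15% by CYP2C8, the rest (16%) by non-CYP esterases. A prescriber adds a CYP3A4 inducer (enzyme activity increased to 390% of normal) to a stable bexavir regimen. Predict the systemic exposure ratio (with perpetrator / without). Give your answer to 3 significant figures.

0.333

The CYP3A4 pathway (69% of clearance) is boosted to 3.9× activity: 0.69 × 3.9 = 2.691.
CYP2C8 (15%) and the residual 16% are unaffected.
Relative clearance = 2.691 + 0.15 + 0.16 = 3.001.
Since systemic exposure ∝ 1/CL, the ratio is 1 / 3.001 = 0.333.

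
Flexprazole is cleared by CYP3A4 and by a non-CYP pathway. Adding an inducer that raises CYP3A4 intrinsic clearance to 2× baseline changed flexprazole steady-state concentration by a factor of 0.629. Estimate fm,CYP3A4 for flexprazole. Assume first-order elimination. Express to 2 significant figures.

Call the CYP3A4 fraction fm. After the interaction, CL_new/CL_old = fm × 2 + (1 − fm).
Steady-state concentration ratio = 1 / (new CL fraction), so new CL fraction = 1 / 0.629 = 1.59.
fm × 2 + 1 − fm = 1.59  ⇒  fm × (2 − 1) = 0.5898  ⇒  fm = 0.59.

0.59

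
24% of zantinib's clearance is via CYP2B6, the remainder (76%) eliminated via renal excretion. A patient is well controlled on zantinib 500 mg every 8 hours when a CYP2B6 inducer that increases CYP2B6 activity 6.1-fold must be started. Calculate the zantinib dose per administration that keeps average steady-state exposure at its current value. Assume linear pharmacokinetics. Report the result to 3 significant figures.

The CYP2B6 pathway (24% of clearance) rises to 6.1× activity: 0.24 × 6.1 = 1.464.
Non-CYP routes (76%) are unchanged.
Relative clearance = 1.464 + 0.76 = 2.224.
Exposure is unchanged when dose changes in proportion to clearance. New dose = 500 mg × 2.224 = 1.11 × 10³ mg.

1.11 × 10³ mg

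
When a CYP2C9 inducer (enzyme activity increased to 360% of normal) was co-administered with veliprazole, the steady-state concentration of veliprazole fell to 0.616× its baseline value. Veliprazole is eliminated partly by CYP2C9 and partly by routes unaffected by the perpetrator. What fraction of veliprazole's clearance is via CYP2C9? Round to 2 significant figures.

0.24

CL'/CL = 1 / 0.616 = 1.623
3.6·fm + (1 − fm) = 1.623
fm = (1.623 − 1) / (3.6 − 1) = 0.24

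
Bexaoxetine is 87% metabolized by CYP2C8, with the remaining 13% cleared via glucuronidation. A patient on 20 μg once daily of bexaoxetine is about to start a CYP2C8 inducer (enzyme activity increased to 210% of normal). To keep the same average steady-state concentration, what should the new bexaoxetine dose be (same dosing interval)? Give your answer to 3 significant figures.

The CYP2C8 pathway (87% of clearance) increases to 2.1× activity: 0.87 × 2.1 = 1.827.
The remaining 13% of clearance is unaffected.
CL_new/CL_old = 1.827 + 0.13 = 1.957.
To maintain the same steady-state level, dose must scale with clearance: new dose = 20 × 1.957 = 39.1 μg.

39.1 μg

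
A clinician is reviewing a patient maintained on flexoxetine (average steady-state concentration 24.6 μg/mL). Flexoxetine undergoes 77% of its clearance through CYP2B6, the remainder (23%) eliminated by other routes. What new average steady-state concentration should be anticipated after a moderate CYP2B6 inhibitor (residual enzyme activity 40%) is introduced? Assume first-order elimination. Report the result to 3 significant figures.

45.7 μg/mL

CYP2B6: 0.77 × 0.4 = 0.308
Other: 0.23 (unchanged)
CL_new/CL_old = 0.308 + 0.23 = 0.538.
Average steady-state concentration ∝ 1/CL, so new value = 24.6 / 0.538 = 45.7 μg/mL.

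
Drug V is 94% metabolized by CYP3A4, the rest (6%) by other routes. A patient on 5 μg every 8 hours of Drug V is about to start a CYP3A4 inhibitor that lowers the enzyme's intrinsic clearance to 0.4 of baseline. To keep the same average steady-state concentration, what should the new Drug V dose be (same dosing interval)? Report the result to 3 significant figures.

The CYP3A4 pathway (94% of clearance) drops to 0.4× activity: 0.94 × 0.4 = 0.376.
The remaining 6% of clearance is unaffected.
CL_new/CL_old = 0.376 + 0.06 = 0.436.
Css,avg = (dose rate)/CL, so holding Css fixed requires dose ∝ CL: 5 × 0.436 = 2.18 μg.

2.18 μg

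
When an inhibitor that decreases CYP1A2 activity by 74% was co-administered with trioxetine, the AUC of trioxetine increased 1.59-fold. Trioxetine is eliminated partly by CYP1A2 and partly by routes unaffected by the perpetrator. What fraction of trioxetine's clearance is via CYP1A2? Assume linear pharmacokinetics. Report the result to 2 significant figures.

Call the CYP1A2 fraction fm. After the interaction, CL_new/CL_old = fm × 0.26 + (1 − fm).
AUC ratio = 1 / (new CL fraction), so new CL fraction = 1 / 1.59 = 0.6289.
fm × 0.26 + 1 − fm = 0.6289  ⇒  fm × (0.26 − 1) = −0.3711  ⇒  fm = 0.50.

0.50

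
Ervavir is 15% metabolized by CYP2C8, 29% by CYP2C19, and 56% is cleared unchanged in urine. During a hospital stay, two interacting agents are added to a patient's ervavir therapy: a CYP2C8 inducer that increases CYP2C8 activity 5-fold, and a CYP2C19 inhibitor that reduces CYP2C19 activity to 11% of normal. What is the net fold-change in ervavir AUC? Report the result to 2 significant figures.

0.75

The CYP2C8 pathway (15% of clearance) is boosted to 5× activity: 0.15 × 5 = 0.75.
The CYP2C19 pathway (29% of clearance) is reduced to 0.11× activity: 0.29 × 0.11 = 0.0319.
Non-CYP routes (56%) are unchanged.
New clearance relative to baseline: 0.75 + 0.0319 + 0.56 = 1.3419.
AUC ∝ 1/CL: fold-change = 1 / 1.3419 = 0.75.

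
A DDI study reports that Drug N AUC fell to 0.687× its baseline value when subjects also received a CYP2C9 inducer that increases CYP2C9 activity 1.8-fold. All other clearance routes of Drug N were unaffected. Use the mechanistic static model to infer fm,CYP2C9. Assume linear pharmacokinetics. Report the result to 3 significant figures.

0.570

Write x for the fraction cleared via CYP2C9. The observed AUC change means clearance rose to 1/0.687 = 1.456 of baseline.
Only the CYP2C9 route changed, so 1.456 = x·1.8 + (1 − x), giving x = 0.570.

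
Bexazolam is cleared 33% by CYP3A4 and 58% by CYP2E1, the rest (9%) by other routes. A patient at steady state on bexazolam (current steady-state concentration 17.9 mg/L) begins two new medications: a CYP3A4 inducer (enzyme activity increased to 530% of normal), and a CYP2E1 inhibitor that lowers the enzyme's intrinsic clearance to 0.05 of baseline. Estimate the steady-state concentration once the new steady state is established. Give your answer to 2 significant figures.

9.6 mg/L

The CYP3A4 pathway (33% of clearance) is boosted to 5.3× activity: 0.33 × 5.3 = 1.749.
The CYP2E1 pathway (58% of clearance) is reduced to 0.05× activity: 0.58 × 0.05 = 0.029.
The remaining 9% of clearance is unaffected.
New clearance relative to baseline: 1.749 + 0.029 + 0.09 = 1.868.
New steady-state concentration = 17.9 / 1.868 = 9.6 mg/L (concentration scales inversely with clearance).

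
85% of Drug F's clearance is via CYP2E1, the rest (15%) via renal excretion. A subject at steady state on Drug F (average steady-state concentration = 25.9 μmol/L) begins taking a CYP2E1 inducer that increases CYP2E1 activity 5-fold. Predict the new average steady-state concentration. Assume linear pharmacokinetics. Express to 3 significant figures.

The CYP2E1 pathway (85% of clearance) rises to 5× activity: 0.85 × 5 = 4.25.
The remaining 15% of clearance is unaffected.
New clearance relative to baseline: 4.25 + 0.15 = 4.4.
With dosing unchanged, average steady-state concentration scales as 1/CL: 25.9 / 4.4 = 5.89 μmol/L.

5.89 μmol/L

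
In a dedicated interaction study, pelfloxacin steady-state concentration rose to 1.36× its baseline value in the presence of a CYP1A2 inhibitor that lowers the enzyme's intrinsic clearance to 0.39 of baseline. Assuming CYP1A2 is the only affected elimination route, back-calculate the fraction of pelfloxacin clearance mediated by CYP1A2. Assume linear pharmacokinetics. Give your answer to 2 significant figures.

0.43

Let fm be the CYP1A2 fraction. New clearance relative to baseline = fm × 0.39 + (1 − fm).
Steady-state concentration ratio = 1 / (new CL fraction), so new CL fraction = 1 / 1.36 = 0.7353.
fm × 0.39 + 1 − fm = 0.7353  ⇒  fm × (0.39 − 1) = −0.2647  ⇒  fm = 0.43.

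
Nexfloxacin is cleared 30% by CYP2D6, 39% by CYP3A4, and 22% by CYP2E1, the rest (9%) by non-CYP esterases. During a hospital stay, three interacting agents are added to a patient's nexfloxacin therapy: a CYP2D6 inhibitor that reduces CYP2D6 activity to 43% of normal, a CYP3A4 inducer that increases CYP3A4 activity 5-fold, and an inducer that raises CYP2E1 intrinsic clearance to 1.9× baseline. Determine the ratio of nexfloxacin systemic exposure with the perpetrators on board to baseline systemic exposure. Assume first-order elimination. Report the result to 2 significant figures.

The CYP2D6 pathway (30% of clearance) drops to 0.43× activity: 0.3 × 0.43 = 0.129.
The CYP3A4 pathway (39% of clearance) is boosted to 5× activity: 0.39 × 5 = 1.95.
The CYP2E1 pathway (22% of clearance) rises to 1.9× activity: 0.22 × 1.9 = 0.418.
Non-CYP routes (9%) are unchanged.
Relative clearance = 0.129 + 1.95 + 0.418 + 0.09 = 2.587.
Net systemic exposure ratio = 1 / 2.587 = 0.39.

0.39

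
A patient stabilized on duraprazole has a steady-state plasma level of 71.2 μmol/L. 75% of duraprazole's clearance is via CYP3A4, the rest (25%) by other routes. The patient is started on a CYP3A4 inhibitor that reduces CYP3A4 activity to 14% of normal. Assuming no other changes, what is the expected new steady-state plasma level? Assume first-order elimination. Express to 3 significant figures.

201 μmol/L

CYP3A4: 0.75 × 0.14 = 0.105
Other: 0.25 (unchanged)
New clearance relative to baseline: 0.105 + 0.25 = 0.355.
Steady-state plasma level ∝ 1/CL, so new value = 71.2 / 0.355 = 201 μmol/L.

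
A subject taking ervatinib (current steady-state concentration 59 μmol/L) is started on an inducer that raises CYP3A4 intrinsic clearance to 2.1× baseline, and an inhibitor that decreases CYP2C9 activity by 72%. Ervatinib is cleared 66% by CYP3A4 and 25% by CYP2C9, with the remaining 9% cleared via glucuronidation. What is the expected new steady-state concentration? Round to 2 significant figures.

The CYP3A4 pathway (66% of clearance) rises to 2.1× activity: 0.66 × 2.1 = 1.386.
The CYP2C9 pathway (25% of clearance) drops to 0.28× activity: 0.25 × 0.28 = 0.07.
The remaining 9% of clearance is unaffected.
Relative clearance = 1.386 + 0.07 + 0.09 = 1.546.
Dividing the baseline by the relative clearance: 59 / 1.546 = 38 μmol/L.

38 μmol/L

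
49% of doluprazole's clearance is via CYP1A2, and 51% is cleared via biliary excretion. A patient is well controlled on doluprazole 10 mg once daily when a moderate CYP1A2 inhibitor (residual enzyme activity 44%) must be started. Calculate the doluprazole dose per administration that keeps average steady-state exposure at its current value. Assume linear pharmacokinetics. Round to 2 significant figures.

7.3 mg

CYP1A2: 0.49 × 0.44 = 0.2156
Other: 0.51 (unchanged)
Relative clearance = 0.2156 + 0.51 = 0.7256.
To maintain the same steady-state level, dose must scale with clearance: new dose = 10 × 0.7256 = 7.3 mg.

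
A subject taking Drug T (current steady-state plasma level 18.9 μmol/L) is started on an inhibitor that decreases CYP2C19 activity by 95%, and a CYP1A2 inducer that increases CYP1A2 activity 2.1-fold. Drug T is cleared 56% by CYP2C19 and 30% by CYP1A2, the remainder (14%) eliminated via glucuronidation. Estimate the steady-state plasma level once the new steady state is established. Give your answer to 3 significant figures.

23.7 μmol/L

The CYP2C19 pathway (56% of clearance) falls to 0.05× activity: 0.56 × 0.05 = 0.028.
The CYP1A2 pathway (30% of clearance) increases to 2.1× activity: 0.3 × 2.1 = 0.63.
Non-CYP routes (14%) are unchanged.
New clearance relative to baseline: 0.028 + 0.63 + 0.14 = 0.798.
New steady-state plasma level = 18.9 / 0.798 = 23.7 μmol/L (concentration scales inversely with clearance).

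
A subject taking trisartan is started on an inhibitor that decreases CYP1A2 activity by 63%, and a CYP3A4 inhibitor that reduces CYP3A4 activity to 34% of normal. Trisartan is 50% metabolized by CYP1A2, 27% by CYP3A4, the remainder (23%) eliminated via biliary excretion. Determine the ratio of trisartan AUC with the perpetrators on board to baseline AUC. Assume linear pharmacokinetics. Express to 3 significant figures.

CYP1A2: 0.5 × 0.37 = 0.185
CYP3A4: 0.27 × 0.34 = 0.0918
Other: 0.23 (unchanged)
Relative clearance = 0.185 + 0.0918 + 0.23 = 0.5068.
Net AUC ratio = 1 / 0.5068 = 1.97.

1.97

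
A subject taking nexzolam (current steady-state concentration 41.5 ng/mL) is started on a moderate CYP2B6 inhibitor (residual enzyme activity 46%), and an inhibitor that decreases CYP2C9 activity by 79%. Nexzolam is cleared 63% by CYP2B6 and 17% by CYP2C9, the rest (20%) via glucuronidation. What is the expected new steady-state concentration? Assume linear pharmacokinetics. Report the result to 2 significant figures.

CYP2B6: 0.63 × 0.46 = 0.2898
CYP2C9: 0.17 × 0.21 = 0.0357
Other: 0.2 (unchanged)
CL_new/CL_old = 0.2898 + 0.0357 + 0.2 = 0.5255.
Steady-state concentration ∝ 1/CL: new value = 41.5 / 0.5255 = 79 ng/mL.

79 ng/mL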